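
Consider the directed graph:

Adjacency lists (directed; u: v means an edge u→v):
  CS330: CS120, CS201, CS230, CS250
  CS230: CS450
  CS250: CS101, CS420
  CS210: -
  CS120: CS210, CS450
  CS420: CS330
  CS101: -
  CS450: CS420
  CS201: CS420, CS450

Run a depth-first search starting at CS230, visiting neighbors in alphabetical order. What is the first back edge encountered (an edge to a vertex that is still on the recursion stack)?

CS120→CS450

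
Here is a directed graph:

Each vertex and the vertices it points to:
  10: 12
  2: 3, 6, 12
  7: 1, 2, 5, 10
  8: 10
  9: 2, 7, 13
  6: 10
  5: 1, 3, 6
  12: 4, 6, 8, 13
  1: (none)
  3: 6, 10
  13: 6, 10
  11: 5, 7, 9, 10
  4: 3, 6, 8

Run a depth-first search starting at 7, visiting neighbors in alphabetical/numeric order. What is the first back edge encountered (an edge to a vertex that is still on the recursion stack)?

DFS from 7 (visiting neighbors in alphabetical/numeric order); mark gray on enter, black on exit:
7 gray
  1 gray
  1 black
  2 gray
    3 gray
      6 gray
        10 gray
          12 gray
            4 gray
              4→3: 3 is gray → back edge
First back edge: 4 → 3.

4→3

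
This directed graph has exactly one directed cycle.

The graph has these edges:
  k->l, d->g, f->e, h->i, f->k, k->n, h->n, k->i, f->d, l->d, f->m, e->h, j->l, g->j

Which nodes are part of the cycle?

d, g, j, l

DFS with gray/black marking from d:
d gray
  g gray
    j gray
      l gray
        l→d: d is gray → back edge
Back edge closes the cycle d → g → j → l → d; its vertices are {d, g, j, l}.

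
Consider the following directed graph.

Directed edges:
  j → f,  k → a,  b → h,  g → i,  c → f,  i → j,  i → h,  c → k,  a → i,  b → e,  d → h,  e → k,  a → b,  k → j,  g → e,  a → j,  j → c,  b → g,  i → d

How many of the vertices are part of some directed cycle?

A vertex is on a directed cycle iff it belongs to a strongly connected component of size ≥ 2 (or has a self-loop).
The vertices on cycles are {a, b, c, e, g, i, j, k} — 8 in total.

8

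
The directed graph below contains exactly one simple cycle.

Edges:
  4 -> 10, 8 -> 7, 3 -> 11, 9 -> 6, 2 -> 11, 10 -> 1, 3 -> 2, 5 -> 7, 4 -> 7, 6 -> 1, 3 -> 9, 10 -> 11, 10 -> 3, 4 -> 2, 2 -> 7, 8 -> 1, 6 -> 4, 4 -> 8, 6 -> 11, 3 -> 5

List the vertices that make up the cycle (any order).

DFS with gray/black marking from 3:
3 gray
  2 gray
    11 gray
    11 black
    7 gray
    7 black
  2 black
  3→11: 11 black — skip
  9 gray
    6 gray
      6→11: 11 black — skip
      1 gray
      1 black
      4 gray
        4→7: 7 black — skip
        8 gray
          8→7: 7 black — skip
          8→1: 1 black — skip
        8 black
        10 gray
          10→11: 11 black — skip
          10→1: 1 black — skip
          10→3: 3 is gray → back edge
Back edge closes the cycle 3 → 9 → 6 → 4 → 10 → 3; its vertices are {3, 4, 6, 9, 10}.

3, 4, 6, 9, 10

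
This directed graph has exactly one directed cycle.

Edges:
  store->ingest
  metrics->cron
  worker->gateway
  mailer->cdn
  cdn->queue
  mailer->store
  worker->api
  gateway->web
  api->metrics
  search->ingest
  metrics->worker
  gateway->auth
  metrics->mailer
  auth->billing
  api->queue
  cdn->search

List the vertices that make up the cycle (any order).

api, worker, metrics

DFS with gray/black marking from worker:
worker gray
  api gray
    metrics gray
      cron gray
      cron black
      metrics→worker: worker is gray → back edge
Back edge closes the cycle worker → api → metrics → worker; its vertices are {api, worker, metrics}.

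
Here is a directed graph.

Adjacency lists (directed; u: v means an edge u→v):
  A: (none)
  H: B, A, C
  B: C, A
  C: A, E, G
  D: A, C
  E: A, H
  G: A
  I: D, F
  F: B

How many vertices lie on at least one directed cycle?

4

A vertex is on a directed cycle iff it belongs to a strongly connected component of size ≥ 2 (or has a self-loop).
The vertices on cycles are {B, C, E, H} — 4 in total.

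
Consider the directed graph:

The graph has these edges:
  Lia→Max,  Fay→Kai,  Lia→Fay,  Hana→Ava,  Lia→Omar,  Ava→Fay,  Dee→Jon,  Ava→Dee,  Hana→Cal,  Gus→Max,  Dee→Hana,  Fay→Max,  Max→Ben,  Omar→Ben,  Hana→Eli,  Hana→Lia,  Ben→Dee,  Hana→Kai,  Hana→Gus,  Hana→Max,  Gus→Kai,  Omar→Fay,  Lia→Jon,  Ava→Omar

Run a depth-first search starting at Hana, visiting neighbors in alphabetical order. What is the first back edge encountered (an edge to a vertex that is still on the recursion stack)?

Dee→Hana

DFS from Hana (visiting neighbors in alphabetical order); mark gray on enter, black on exit:
Hana gray
  Ava gray
    Dee gray
      Dee→Hana: Hana is gray → back edge
First back edge: Dee → Hana.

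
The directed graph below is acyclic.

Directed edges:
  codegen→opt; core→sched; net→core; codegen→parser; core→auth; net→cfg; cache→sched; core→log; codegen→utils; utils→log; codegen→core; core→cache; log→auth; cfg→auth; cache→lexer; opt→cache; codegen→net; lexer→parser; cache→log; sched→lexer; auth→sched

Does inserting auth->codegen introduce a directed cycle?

Adding auth→codegen creates a cycle iff codegen can already reach auth.
Path from codegen: codegen → core → auth.
So codegen → … → auth → codegen is a cycle.

Yes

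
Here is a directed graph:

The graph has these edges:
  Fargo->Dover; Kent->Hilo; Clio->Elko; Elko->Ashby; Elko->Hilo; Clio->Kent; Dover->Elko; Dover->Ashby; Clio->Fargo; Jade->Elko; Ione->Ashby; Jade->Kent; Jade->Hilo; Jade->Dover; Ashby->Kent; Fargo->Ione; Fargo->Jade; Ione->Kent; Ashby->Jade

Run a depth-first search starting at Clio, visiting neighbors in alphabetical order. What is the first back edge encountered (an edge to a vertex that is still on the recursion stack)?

DFS from Clio (visiting neighbors in alphabetical order); mark gray on enter, black on exit:
Clio gray
  Elko gray
    Ashby gray
      Jade gray
        Dover gray
          Dover→Ashby: Ashby is gray → back edge
First back edge: Dover → Ashby.

Dover->Ashby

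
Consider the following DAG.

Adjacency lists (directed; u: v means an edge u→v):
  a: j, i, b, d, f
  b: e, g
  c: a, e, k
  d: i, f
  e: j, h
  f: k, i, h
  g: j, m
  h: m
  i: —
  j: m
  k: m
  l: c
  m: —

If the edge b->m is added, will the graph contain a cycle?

No

Adding b→m creates a cycle iff m can already reach b.
Explore from m: no path reaches b. The graph stays acyclic.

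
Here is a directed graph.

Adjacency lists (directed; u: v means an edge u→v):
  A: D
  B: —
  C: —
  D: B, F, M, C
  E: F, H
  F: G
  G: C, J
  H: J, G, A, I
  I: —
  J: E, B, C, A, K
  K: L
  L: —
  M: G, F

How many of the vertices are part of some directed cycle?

A vertex is on a directed cycle iff it belongs to a strongly connected component of size ≥ 2 (or has a self-loop).
The vertices on cycles are {A, D, E, F, G, H, J, M} — 8 in total.

8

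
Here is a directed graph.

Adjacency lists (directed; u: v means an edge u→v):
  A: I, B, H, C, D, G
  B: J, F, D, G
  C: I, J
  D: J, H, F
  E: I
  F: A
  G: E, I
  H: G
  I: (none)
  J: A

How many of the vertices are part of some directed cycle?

6

A vertex is on a directed cycle iff it belongs to a strongly connected component of size ≥ 2 (or has a self-loop).
The vertices on cycles are {A, B, C, D, F, J} — 6 in total.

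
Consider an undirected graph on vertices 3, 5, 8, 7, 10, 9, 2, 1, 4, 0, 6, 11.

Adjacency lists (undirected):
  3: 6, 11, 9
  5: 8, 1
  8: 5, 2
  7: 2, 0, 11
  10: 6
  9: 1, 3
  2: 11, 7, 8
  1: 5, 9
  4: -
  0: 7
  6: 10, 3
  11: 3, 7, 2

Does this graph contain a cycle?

DFS, tracking each vertex's parent; an edge to a visited non-parent vertex closes a cycle.
Start from 2:
visit 2 (parent –)
  visit 11 (parent 2)
    visit 3 (parent 11)
      visit 6 (parent 3)
        visit 10 (parent 6)
          10–6: parent, skip
        6–3: parent, skip
      3–11: parent, skip
      visit 9 (parent 3)
        visit 1 (parent 9)
          visit 5 (parent 1)
            visit 8 (parent 5)
              8–5: parent, skip
              8–2: 2 visited and ≠ parent → cycle
Cycle: 2 – 11 – 3 – 9 – 1 – 5 – 8 – 2.

Yes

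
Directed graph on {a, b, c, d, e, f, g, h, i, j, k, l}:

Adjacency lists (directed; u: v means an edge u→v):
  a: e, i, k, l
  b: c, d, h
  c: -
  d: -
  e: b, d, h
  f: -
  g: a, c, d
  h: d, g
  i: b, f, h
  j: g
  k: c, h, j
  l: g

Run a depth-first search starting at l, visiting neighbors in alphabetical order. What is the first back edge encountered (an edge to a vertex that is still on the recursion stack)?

h->g

DFS from l (visiting neighbors in alphabetical order); mark gray on enter, black on exit:
l gray
  g gray
    a gray
      e gray
        b gray
          c gray
          c black
          d gray
          d black
          h gray
            h→d: d black — skip
            h→g: g is gray → back edge
First back edge: h → g.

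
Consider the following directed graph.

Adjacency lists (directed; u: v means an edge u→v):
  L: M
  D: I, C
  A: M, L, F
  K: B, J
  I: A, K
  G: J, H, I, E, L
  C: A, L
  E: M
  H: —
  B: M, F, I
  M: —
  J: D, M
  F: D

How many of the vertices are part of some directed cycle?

A vertex is on a directed cycle iff it belongs to a strongly connected component of size ≥ 2 (or has a self-loop).
The vertices on cycles are {A, B, C, D, F, I, J, K} — 8 in total.

8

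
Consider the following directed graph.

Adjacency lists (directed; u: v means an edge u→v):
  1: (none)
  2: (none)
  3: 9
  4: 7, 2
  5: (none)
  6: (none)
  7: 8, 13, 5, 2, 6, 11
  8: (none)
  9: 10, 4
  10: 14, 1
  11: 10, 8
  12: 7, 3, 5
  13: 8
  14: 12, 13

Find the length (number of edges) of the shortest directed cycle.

5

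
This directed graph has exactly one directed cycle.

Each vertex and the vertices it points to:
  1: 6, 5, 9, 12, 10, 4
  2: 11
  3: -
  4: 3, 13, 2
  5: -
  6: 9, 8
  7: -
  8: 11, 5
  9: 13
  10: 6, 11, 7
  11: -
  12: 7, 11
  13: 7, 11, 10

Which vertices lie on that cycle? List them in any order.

DFS with gray/black marking from 6:
6 gray
  9 gray
    13 gray
      7 gray
      7 black
      11 gray
      11 black
      10 gray
        10→6: 6 is gray → back edge
Back edge closes the cycle 6 → 9 → 13 → 10 → 6; its vertices are {6, 9, 10, 13}.

6, 9, 10, 13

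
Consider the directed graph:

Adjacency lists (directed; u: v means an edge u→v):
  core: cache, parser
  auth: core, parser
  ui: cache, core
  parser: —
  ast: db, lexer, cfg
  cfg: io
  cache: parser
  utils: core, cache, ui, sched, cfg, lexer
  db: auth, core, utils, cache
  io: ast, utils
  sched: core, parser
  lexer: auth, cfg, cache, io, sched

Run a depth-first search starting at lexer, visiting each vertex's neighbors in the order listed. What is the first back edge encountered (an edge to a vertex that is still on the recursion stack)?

utils->cfg

DFS from lexer (visiting each vertex's neighbors in the order listed); mark gray on enter, black on exit:
lexer gray
  auth gray
    core gray
      cache gray
        parser gray
        parser black
      cache black
      core→parser: parser black — skip
    core black
    auth→parser: parser black — skip
  auth black
  cfg gray
    io gray
      ast gray
        db gray
          db→auth: auth black — skip
          db→core: core black — skip
          utils gray
            utils→core: core black — skip
            utils→cache: cache black — skip
            ui gray
              ui→cache: cache black — skip
              ui→core: core black — skip
            ui black
            sched gray
              sched→core: core black — skip
              sched→parser: parser black — skip
            sched black
            utils→cfg: cfg is gray → back edge
First back edge: utils → cfg.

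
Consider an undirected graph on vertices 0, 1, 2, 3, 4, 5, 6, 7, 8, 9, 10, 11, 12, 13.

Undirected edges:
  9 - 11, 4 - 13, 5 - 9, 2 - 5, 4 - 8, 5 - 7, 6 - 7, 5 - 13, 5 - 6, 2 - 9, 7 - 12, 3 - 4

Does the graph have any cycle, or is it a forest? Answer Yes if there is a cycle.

Yes

DFS, tracking each vertex's parent; an edge to a visited non-parent vertex closes a cycle.
Start from 6:
visit 6 (parent –)
  visit 7 (parent 6)
    visit 12 (parent 7)
      12–7: parent, skip
    7–6: parent, skip
    visit 5 (parent 7)
      visit 9 (parent 5)
        9–5: parent, skip
        visit 11 (parent 9)
          11–9: parent, skip
        visit 2 (parent 9)
          2–9: parent, skip
          2–5: 5 visited and ≠ parent → cycle
Cycle: 5 – 9 – 2 – 5.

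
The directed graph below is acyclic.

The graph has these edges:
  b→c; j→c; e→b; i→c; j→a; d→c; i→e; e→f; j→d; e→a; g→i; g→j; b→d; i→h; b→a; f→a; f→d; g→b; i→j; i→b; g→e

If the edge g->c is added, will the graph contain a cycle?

No

Adding g→c creates a cycle iff c can already reach g.
Explore from c: no path reaches g. The graph stays acyclic.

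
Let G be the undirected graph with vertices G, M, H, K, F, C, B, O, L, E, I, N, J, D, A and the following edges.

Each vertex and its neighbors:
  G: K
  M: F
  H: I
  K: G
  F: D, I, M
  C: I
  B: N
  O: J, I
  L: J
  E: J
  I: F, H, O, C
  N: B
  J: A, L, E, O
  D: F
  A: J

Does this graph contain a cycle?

No

DFS, tracking each vertex's parent; an edge to a visited non-parent vertex closes a cycle.
Start from E:
visit E (parent –)
  visit J (parent E)
    visit A (parent J)
      A–J: parent, skip
    visit L (parent J)
      L–J: parent, skip
    J–E: parent, skip
    visit O (parent J)
      O–J: parent, skip
      visit I (parent O)
        visit F (parent I)
          visit D (parent F)
            D–F: parent, skip
          F–I: parent, skip
          visit M (parent F)
            M–F: parent, skip
        visit H (parent I)
          H–I: parent, skip
        I–O: parent, skip
        visit C (parent I)
          C–I: parent, skip
visit G (parent –)
  visit K (parent G)
    K–G: parent, skip
visit B (parent –)
  visit N (parent B)
    N–B: parent, skip
No non-parent visited neighbor found — the graph is a forest.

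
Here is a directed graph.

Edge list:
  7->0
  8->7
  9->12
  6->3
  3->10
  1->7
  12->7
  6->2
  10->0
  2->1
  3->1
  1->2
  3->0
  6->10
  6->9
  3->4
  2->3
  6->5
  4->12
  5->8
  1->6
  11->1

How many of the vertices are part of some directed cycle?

4

A vertex is on a directed cycle iff it belongs to a strongly connected component of size ≥ 2 (or has a self-loop).
The vertices on cycles are {1, 2, 3, 6} — 4 in total.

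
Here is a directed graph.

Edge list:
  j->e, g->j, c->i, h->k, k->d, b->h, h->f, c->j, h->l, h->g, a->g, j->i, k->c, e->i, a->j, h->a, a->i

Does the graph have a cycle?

No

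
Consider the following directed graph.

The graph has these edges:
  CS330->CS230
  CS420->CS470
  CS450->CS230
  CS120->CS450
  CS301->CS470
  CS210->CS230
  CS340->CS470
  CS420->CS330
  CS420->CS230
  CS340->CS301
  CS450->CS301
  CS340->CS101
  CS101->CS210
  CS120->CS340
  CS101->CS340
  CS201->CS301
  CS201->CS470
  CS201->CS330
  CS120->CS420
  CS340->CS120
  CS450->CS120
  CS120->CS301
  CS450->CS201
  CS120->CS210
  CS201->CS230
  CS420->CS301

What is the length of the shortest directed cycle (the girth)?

For each vertex v, BFS finds the shortest path from v back to v.
The shortest such closed walk is CS450 → CS120 → CS450, length 2.

2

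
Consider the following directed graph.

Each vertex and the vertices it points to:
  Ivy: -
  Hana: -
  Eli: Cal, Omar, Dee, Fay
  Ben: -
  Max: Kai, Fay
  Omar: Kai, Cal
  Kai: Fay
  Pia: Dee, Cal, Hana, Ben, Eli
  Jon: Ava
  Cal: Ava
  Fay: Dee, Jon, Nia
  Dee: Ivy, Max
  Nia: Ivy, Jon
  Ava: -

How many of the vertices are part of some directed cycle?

4

A vertex is on a directed cycle iff it belongs to a strongly connected component of size ≥ 2 (or has a self-loop).
The vertices on cycles are {Dee, Fay, Kai, Max} — 4 in total.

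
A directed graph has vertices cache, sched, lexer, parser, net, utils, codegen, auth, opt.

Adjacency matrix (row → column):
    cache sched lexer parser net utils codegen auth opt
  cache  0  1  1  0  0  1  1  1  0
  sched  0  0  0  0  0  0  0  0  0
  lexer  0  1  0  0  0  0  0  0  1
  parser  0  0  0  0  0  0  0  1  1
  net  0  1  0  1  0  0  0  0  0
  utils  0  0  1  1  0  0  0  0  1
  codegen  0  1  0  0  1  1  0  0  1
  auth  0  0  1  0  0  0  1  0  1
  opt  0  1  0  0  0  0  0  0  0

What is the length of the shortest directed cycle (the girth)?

For each vertex v, BFS finds the shortest path from v back to v.
The shortest such closed walk is codegen → utils → parser → auth → codegen, length 4.

4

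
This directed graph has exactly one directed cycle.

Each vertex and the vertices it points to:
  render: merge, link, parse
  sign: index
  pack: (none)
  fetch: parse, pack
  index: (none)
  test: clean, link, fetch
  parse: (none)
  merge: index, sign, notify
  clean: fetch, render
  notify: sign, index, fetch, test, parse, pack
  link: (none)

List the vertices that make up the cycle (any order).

test, clean, merge, notify, render

DFS with gray/black marking from notify:
notify gray
  sign gray
    index gray
    index black
  sign black
  notify→index: index black — skip
  fetch gray
    parse gray
    parse black
    pack gray
    pack black
  fetch black
  test gray
    clean gray
      clean→fetch: fetch black — skip
      render gray
        merge gray
          merge→index: index black — skip
          merge→sign: sign black — skip
          merge→notify: notify is gray → back edge
Back edge closes the cycle notify → test → clean → render → merge → notify; its vertices are {test, clean, merge, notify, render}.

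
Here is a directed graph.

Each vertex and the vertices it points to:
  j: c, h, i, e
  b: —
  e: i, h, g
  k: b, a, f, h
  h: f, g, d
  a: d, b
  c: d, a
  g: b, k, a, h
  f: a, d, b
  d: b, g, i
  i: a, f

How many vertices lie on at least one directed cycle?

7

A vertex is on a directed cycle iff it belongs to a strongly connected component of size ≥ 2 (or has a self-loop).
The vertices on cycles are {a, d, f, g, h, i, k} — 7 in total.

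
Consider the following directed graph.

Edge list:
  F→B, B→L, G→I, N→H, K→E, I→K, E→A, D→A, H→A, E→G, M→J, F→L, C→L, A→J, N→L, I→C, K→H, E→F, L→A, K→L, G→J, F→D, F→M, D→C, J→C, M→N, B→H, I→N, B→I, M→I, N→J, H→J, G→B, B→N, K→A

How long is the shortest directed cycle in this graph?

For each vertex v, BFS finds the shortest path from v back to v.
The shortest such closed walk is K → E → G → I → K, length 4.

4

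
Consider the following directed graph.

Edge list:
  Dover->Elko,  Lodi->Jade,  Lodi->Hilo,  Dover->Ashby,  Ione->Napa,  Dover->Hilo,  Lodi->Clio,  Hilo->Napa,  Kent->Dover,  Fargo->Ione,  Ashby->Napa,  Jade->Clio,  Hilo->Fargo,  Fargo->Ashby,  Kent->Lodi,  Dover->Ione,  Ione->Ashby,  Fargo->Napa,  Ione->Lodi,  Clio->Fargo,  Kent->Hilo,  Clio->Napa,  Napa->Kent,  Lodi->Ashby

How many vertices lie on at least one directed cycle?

10

A vertex is on a directed cycle iff it belongs to a strongly connected component of size ≥ 2 (or has a self-loop).
The vertices on cycles are {Clio, Hilo, Ione, Jade, Kent, Lodi, Napa, Ashby, Dover, Fargo} — 10 in total.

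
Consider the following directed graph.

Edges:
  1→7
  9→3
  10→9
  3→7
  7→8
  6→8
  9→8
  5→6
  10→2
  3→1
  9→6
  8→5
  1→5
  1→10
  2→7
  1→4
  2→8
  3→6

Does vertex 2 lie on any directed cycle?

No

2 lies on a cycle iff there is a path from 2 back to itself.
Exploring from 2, it never reaches itself; equivalently, its strongly connected component is a singleton.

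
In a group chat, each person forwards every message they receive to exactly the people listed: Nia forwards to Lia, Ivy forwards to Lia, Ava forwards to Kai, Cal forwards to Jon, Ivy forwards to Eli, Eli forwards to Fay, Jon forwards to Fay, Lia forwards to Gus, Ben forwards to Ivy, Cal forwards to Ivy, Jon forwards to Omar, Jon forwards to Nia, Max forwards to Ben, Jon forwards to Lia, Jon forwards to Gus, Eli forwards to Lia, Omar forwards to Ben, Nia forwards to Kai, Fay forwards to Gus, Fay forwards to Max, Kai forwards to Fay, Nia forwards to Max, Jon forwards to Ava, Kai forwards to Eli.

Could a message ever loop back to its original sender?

DFS with white/gray/black marking, starting from Jon:
Jon gray
  Fay gray
    Max gray
      Ben gray
        Ivy gray
          Eli gray
            Eli→Fay: Fay is gray → back edge
Back edge found, so a cycle exists: Fay → Max → Ben → Ivy → Eli → Fay.

Yes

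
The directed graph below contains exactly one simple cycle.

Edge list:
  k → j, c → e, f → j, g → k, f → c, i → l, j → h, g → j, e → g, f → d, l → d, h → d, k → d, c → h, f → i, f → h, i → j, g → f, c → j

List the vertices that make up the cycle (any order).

DFS with gray/black marking from g:
g gray
  f gray
    i gray
      j gray
        h gray
          d gray
          d black
        h black
      j black
      l gray
        l→d: d black — skip
      l black
    i black
    f→h: h black — skip
    c gray
      c→h: h black — skip
      c→j: j black — skip
      e gray
        e→g: g is gray → back edge
Back edge closes the cycle g → f → c → e → g; its vertices are {c, e, f, g}.

c, e, f, g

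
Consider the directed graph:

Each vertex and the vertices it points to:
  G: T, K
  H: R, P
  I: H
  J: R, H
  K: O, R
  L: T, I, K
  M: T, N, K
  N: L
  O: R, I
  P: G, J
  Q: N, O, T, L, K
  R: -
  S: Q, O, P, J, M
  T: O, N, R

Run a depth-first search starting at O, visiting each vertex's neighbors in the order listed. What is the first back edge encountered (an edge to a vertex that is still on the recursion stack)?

T→O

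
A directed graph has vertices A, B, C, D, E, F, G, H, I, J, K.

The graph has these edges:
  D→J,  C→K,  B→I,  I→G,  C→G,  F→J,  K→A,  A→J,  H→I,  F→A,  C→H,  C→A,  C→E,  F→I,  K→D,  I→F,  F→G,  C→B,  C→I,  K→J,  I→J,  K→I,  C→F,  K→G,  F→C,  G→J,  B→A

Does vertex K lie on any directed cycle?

K is on a cycle iff K can reach itself via ≥1 edge.
K → I → F → C → K — yes.

Yes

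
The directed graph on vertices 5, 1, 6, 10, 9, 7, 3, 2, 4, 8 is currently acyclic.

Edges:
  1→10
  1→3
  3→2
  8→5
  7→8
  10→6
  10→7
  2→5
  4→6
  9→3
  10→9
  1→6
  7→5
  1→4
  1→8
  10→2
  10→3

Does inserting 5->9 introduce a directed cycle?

Yes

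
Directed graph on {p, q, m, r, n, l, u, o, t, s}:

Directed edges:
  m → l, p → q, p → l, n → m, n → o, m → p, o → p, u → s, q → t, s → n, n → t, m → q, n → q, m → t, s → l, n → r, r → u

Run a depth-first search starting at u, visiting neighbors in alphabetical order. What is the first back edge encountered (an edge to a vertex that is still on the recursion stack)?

r→u

DFS from u (visiting neighbors in alphabetical order); mark gray on enter, black on exit:
u gray
  s gray
    l gray
    l black
    n gray
      m gray
        m→l: l black — skip
        p gray
          p→l: l black — skip
          q gray
            t gray
            t black
          q black
        p black
        m→q: q black — skip
        m→t: t black — skip
      m black
      o gray
        o→p: p black — skip
      o black
      n→q: q black — skip
      r gray
        r→u: u is gray → back edge
First back edge: r → u.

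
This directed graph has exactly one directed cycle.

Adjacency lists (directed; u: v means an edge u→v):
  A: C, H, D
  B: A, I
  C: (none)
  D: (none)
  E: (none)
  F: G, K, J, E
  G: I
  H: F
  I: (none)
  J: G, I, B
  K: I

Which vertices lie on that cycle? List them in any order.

A, B, F, H, J

DFS with gray/black marking from A:
A gray
  C gray
  C black
  H gray
    F gray
      G gray
        I gray
        I black
      G black
      K gray
        K→I: I black — skip
      K black
      J gray
        J→G: G black — skip
        J→I: I black — skip
        B gray
          B→A: A is gray → back edge
Back edge closes the cycle A → H → F → J → B → A; its vertices are {A, B, F, H, J}.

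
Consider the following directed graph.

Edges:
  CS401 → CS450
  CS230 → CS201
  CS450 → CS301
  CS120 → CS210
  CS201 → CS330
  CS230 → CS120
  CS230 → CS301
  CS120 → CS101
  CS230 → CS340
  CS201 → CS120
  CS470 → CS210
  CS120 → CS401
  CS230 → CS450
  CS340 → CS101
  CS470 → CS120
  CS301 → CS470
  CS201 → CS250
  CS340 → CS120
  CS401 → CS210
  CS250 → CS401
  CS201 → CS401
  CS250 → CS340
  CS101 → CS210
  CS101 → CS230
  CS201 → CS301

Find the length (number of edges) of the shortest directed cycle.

3

For each vertex v, BFS finds the shortest path from v back to v.
The shortest such closed walk is CS230 → CS340 → CS101 → CS230, length 3.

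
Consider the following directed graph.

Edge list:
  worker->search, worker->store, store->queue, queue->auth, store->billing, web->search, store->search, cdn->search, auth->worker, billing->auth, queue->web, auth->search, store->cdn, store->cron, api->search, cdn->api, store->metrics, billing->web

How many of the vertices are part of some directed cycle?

5

A vertex is on a directed cycle iff it belongs to a strongly connected component of size ≥ 2 (or has a self-loop).
The vertices on cycles are {auth, queue, store, worker, billing} — 5 in total.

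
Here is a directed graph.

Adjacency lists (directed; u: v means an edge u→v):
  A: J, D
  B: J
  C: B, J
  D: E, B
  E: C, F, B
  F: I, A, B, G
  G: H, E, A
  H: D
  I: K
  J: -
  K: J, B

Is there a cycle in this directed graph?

DFS with white/gray/black marking, starting from E:
E gray
  C gray
    B gray
      J gray
      J black
    B black
    C→J: J black — skip
  C black
  F gray
    I gray
      K gray
        K→J: J black — skip
        K→B: B black — skip
      K black
    I black
    A gray
      A→J: J black — skip
      D gray
        D→E: E is gray → back edge
Back edge found, so a cycle exists: E → F → A → D → E.

Yes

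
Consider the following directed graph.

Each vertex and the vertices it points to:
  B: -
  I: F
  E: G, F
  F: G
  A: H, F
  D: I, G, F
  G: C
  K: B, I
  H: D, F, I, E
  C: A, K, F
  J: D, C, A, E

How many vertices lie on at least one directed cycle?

A vertex is on a directed cycle iff it belongs to a strongly connected component of size ≥ 2 (or has a self-loop).
The vertices on cycles are {A, C, D, E, F, G, H, I, K} — 9 in total.

9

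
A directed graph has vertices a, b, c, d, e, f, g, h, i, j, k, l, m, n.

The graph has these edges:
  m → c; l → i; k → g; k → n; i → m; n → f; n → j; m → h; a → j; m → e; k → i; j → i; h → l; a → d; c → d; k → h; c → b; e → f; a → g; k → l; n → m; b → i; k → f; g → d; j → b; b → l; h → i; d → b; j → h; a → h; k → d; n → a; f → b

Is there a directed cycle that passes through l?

Yes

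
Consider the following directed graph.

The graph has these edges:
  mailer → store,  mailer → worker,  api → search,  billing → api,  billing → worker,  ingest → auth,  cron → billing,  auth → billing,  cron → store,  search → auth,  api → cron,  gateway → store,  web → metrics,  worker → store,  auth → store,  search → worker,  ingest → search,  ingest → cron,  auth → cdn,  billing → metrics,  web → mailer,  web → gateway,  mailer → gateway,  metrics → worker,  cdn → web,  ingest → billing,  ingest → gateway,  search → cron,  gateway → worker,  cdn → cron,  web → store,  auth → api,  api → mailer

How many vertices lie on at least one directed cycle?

6

A vertex is on a directed cycle iff it belongs to a strongly connected component of size ≥ 2 (or has a self-loop).
The vertices on cycles are {api, cdn, auth, cron, search, billing} — 6 in total.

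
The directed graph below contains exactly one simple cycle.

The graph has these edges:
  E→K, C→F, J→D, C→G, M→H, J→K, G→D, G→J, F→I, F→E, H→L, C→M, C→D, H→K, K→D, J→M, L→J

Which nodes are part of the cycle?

DFS with gray/black marking from M:
M gray
  H gray
    K gray
      D gray
      D black
    K black
    L gray
      J gray
        J→D: D black — skip
        J→K: K black — skip
        J→M: M is gray → back edge
Back edge closes the cycle M → H → L → J → M; its vertices are {H, J, L, M}.

H, J, L, M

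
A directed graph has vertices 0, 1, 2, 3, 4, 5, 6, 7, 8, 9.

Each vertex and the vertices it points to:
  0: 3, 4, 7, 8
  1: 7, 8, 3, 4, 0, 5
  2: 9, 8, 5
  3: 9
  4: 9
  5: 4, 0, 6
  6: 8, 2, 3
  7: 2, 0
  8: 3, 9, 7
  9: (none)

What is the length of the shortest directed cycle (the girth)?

2

For each vertex v, BFS finds the shortest path from v back to v.
The shortest such closed walk is 0 → 7 → 0, length 2.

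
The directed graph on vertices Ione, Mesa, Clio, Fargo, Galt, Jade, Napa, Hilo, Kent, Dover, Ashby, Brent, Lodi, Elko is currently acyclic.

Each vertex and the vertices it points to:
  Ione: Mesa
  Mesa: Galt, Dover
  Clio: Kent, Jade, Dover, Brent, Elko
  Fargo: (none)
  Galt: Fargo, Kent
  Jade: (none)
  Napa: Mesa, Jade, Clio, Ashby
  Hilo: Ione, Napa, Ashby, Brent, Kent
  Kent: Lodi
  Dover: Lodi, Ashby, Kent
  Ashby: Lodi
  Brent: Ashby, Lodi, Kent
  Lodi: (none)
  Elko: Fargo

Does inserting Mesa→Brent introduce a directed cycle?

No

Adding Mesa→Brent creates a cycle iff Brent can already reach Mesa.
Explore from Brent: no path reaches Mesa. The graph stays acyclic.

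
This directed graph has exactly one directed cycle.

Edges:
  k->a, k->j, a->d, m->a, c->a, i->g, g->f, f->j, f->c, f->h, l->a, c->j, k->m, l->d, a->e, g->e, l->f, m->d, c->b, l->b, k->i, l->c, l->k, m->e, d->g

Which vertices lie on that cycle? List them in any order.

a, c, d, f, g

DFS with gray/black marking from f:
f gray
  h gray
  h black
  j gray
  j black
  c gray
    a gray
      d gray
        g gray
          e gray
          e black
          g→f: f is gray → back edge
Back edge closes the cycle f → c → a → d → g → f; its vertices are {a, c, d, f, g}.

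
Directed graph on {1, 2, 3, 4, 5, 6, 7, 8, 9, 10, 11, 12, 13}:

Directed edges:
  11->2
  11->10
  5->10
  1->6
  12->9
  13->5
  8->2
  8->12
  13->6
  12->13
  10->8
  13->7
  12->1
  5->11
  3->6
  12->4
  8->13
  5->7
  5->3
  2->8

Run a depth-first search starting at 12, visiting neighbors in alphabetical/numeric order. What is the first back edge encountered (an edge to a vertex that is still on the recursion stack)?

DFS from 12 (visiting neighbors in alphabetical/numeric order); mark gray on enter, black on exit:
12 gray
  1 gray
    6 gray
    6 black
  1 black
  4 gray
  4 black
  9 gray
  9 black
  13 gray
    5 gray
      3 gray
        3→6: 6 black — skip
      3 black
      7 gray
      7 black
      10 gray
        8 gray
          2 gray
            2→8: 8 is gray → back edge
First back edge: 2 → 8.

2->8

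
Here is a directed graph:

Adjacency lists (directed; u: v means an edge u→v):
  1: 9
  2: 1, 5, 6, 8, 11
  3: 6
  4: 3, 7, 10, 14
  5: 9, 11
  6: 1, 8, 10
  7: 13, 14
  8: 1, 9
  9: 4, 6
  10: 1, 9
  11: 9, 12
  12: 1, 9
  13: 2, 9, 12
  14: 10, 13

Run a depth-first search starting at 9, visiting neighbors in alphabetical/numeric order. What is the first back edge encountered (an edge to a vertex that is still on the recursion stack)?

DFS from 9 (visiting neighbors in alphabetical/numeric order); mark gray on enter, black on exit:
9 gray
  4 gray
    3 gray
      6 gray
        1 gray
          1→9: 9 is gray → back edge
First back edge: 1 → 9.

1→9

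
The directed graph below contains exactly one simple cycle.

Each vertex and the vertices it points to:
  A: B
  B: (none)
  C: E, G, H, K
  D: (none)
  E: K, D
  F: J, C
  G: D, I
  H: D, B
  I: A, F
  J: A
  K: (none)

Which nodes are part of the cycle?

DFS with gray/black marking from C:
C gray
  E gray
    K gray
    K black
    D gray
    D black
  E black
  G gray
    G→D: D black — skip
    I gray
      A gray
        B gray
        B black
      A black
      F gray
        J gray
          J→A: A black — skip
        J black
        F→C: C is gray → back edge
Back edge closes the cycle C → G → I → F → C; its vertices are {C, F, G, I}.

C, F, G, I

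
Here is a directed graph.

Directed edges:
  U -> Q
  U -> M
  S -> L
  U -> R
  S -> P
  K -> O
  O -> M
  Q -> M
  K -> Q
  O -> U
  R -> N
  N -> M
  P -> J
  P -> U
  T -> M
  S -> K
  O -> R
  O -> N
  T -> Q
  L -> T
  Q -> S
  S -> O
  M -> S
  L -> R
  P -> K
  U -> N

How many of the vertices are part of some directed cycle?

11

A vertex is on a directed cycle iff it belongs to a strongly connected component of size ≥ 2 (or has a self-loop).
The vertices on cycles are {K, L, M, N, O, P, Q, R, S, T, U} — 11 in total.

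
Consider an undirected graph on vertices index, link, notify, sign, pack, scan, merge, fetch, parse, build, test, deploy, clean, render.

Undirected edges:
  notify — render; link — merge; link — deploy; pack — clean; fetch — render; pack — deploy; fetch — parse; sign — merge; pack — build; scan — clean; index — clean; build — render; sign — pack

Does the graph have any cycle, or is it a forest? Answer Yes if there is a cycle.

Yes

DFS, tracking each vertex's parent; an edge to a visited non-parent vertex closes a cycle.
Start from build:
visit build (parent –)
  visit render (parent build)
    visit notify (parent render)
      notify–render: parent, skip
    visit fetch (parent render)
      fetch–render: parent, skip
      visit parse (parent fetch)
        parse–fetch: parent, skip
    render–build: parent, skip
  visit pack (parent build)
    visit deploy (parent pack)
      visit link (parent deploy)
        link–deploy: parent, skip
        visit merge (parent link)
          visit sign (parent merge)
            sign–pack: pack visited and ≠ parent → cycle
Cycle: pack – deploy – link – merge – sign – pack.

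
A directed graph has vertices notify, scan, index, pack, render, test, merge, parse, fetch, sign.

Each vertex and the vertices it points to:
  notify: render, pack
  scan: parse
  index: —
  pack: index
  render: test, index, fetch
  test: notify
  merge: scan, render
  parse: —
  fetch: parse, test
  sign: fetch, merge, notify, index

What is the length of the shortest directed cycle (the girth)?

For each vertex v, BFS finds the shortest path from v back to v.
The shortest such closed walk is notify → render → test → notify, length 3.

3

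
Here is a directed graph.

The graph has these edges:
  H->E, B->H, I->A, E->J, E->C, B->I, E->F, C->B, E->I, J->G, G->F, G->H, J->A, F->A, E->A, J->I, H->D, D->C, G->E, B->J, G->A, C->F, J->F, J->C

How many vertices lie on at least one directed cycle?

7

A vertex is on a directed cycle iff it belongs to a strongly connected component of size ≥ 2 (or has a self-loop).
The vertices on cycles are {B, C, D, E, G, H, J} — 7 in total.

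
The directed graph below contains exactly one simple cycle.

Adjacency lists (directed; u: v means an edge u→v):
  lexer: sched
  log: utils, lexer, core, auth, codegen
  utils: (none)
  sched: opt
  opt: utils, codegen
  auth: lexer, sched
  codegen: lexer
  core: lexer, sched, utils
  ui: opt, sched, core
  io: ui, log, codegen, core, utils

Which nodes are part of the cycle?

opt, lexer, sched, codegen

DFS with gray/black marking from codegen:
codegen gray
  lexer gray
    sched gray
      opt gray
        utils gray
        utils black
        opt→codegen: codegen is gray → back edge
Back edge closes the cycle codegen → lexer → sched → opt → codegen; its vertices are {opt, lexer, sched, codegen}.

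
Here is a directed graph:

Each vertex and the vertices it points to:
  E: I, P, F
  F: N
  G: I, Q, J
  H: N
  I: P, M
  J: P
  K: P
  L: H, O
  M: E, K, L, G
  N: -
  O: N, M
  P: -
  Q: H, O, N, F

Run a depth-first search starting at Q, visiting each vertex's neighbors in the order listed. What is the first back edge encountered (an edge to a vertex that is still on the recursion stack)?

I→M

DFS from Q (visiting each vertex's neighbors in the order listed); mark gray on enter, black on exit:
Q gray
  H gray
    N gray
    N black
  H black
  O gray
    O→N: N black — skip
    M gray
      E gray
        I gray
          P gray
          P black
          I→M: M is gray → back edge
First back edge: I → M.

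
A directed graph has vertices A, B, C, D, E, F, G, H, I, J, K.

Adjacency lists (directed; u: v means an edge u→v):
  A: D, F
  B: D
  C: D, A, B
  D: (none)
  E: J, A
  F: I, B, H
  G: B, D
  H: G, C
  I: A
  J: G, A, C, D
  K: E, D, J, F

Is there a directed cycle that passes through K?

K lies on a cycle iff there is a path from K back to itself.
Exploring from K, it never reaches itself; equivalently, its strongly connected component is a singleton.

No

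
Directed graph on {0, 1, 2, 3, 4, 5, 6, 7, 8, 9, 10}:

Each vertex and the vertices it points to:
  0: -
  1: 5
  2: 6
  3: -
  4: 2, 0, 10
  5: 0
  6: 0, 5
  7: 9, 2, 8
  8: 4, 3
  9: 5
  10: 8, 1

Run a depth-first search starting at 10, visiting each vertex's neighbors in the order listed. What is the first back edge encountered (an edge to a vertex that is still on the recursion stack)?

4->10

DFS from 10 (visiting each vertex's neighbors in the order listed); mark gray on enter, black on exit:
10 gray
  8 gray
    4 gray
      2 gray
        6 gray
          0 gray
          0 black
          5 gray
            5→0: 0 black — skip
          5 black
        6 black
      2 black
      4→0: 0 black — skip
      4→10: 10 is gray → back edge
First back edge: 4 → 10.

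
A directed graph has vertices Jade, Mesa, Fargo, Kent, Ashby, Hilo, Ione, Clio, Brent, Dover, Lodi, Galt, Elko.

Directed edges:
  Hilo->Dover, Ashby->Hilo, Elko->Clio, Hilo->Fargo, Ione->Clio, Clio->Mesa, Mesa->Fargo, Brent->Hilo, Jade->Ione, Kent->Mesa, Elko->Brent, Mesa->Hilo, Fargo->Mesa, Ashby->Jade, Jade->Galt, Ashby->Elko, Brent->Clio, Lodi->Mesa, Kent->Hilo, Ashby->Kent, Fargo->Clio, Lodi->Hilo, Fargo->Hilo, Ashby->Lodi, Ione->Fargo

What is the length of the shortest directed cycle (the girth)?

For each vertex v, BFS finds the shortest path from v back to v.
The shortest such closed walk is Fargo → Mesa → Fargo, length 2.

2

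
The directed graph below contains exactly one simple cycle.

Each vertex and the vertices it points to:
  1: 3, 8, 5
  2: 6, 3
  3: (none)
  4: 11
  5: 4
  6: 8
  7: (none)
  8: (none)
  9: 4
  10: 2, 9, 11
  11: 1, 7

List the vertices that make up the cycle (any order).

1, 4, 5, 11

DFS with gray/black marking from 11:
11 gray
  1 gray
    3 gray
    3 black
    8 gray
    8 black
    5 gray
      4 gray
        4→11: 11 is gray → back edge
Back edge closes the cycle 11 → 1 → 5 → 4 → 11; its vertices are {1, 4, 5, 11}.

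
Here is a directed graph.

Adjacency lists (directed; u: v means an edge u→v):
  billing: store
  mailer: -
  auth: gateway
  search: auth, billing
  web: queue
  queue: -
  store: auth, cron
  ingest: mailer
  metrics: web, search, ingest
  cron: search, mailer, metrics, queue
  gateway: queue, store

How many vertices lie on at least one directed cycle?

A vertex is on a directed cycle iff it belongs to a strongly connected component of size ≥ 2 (or has a self-loop).
The vertices on cycles are {auth, cron, store, search, billing, gateway, metrics} — 7 in total.

7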